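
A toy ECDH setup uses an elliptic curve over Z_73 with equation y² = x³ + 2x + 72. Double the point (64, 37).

tangent at (64, 37): λ = (3·64² + 2)/(2·37) ≡ 26/1. 1⁻¹ ≡ 1 (mod 73) since 1·1 = 1 ≡ 1, so λ ≡ 26·1 ≡ 26.
  x = λ² - 64 - 64 = 676 - 128 ≡ 37; y = λ·(64 - 37) - 37 ≡ 8. → (37, 8)

(37, 8)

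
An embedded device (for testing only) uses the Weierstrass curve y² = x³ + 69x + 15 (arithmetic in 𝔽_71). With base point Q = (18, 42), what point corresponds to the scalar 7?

Double-and-add on 7 = (111)₂. Start with Q = (18, 42) for the leading 1-bit.
double: tangent at (18, 42): λ = (3·18² + 69)/(2·42) ≡ 47/13. 13⁻¹ ≡ 11 (mod 71) since 13·11 = 143 ≡ 1, so λ ≡ 47·11 ≡ 20.
  x = λ² - 18 - 18 = 400 - 36 ≡ 9; y = λ·(18 - 9) - 42 ≡ 67. → (9, 67)
add Q: (9, 67) + (18, 42). λ = (42 - 67)/(18 - 9) ≡ 46/9 mod 71. 9⁻¹ ≡ 8 (mod 71) since 9·8 = 72 ≡ 1, so λ ≡ 13.
  x = λ² - 9 - 18 = 169 - 27 ≡ 0; y = λ·(9 - 0) - 67 ≡ 50. → (0, 50)
double: tangent at (0, 50): λ = (3·0² + 69)/(2·50) ≡ 69/29. 29⁻¹ ≡ 49 (mod 71) since 29·49 = 1421 ≡ 1, so λ ≡ 69·49 ≡ 44.
  x = λ² - 0 - 0 = 1936 - 0 ≡ 19; y = λ·(0 - 19) - 50 ≡ 37. → (19, 37)
add Q: (19, 37) + (18, 42). λ = (42 - 37)/(18 - 19) ≡ 5/70 mod 71. 70⁻¹ ≡ 70 (mod 71) since 70·70 = 4900 ≡ 1, so λ ≡ 66.
  x = λ² - 19 - 18 = 4356 - 37 ≡ 59; y = λ·(19 - 59) - 37 ≡ 21. → (59, 21)

(59, 21)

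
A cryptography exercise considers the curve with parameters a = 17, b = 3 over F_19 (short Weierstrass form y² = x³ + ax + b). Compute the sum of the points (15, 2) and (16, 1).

(8, 10)

(15, 2) + (16, 1). λ = (1 - 2)/(16 - 15) ≡ 18/1 mod 19. 1⁻¹ ≡ 1 (mod 19), so λ ≡ 18.
  x = λ² - 15 - 16 = 324 - 31 ≡ 8; y = λ·(15 - 8) - 2 ≡ 10. → (8, 10)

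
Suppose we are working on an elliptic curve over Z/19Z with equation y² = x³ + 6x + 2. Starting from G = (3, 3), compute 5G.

Repeated addition: build up to 5G.
2G: tangent at (3, 3): λ = (3·3² + 6)/(2·3) ≡ 14/6. 6⁻¹ ≡ 16 (mod 19), so λ ≡ 14·16 ≡ 15.
  x = λ² - 3 - 3 = 225 - 6 ≡ 10; y = λ·(3 - 10) - 3 ≡ 6. → (10, 6)
3G: (10, 6) + (3, 3). λ = (3 - 6)/(3 - 10) ≡ 16/12 mod 19. 12⁻¹ ≡ 8 (mod 19), so λ ≡ 14.
  x = λ² - 10 - 3 = 196 - 13 ≡ 12; y = λ·(10 - 12) - 6 ≡ 4. → (12, 4)
4G: (12, 4) + (3, 3). λ = (3 - 4)/(3 - 12) ≡ 18/10 mod 19. 10⁻¹ ≡ 2 (mod 19), so λ ≡ 17.
  x = λ² - 12 - 3 = 289 - 15 ≡ 8; y = λ·(12 - 8) - 4 ≡ 7. → (8, 7)
5G: (8, 7) + (3, 3). λ = (3 - 7)/(3 - 8) ≡ 15/14 mod 19. 14⁻¹ ≡ 15 (mod 19) since 14·15 = 210 ≡ 1, so λ ≡ 16.
  x = λ² - 8 - 3 = 256 - 11 ≡ 17; y = λ·(8 - 17) - 7 ≡ 1. → (17, 1)

(17, 1)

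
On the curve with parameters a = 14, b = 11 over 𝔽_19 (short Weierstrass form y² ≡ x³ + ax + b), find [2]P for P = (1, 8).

(9, 12)

tangent at (1, 8): λ = (3·1² + 14)/(2·8) ≡ 17/16. 16⁻¹ ≡ 6 (mod 19) since 16·6 = 96 ≡ 1, so λ ≡ 17·6 ≡ 7.
  x = λ² - 1 - 1 = 49 - 2 ≡ 9; y = λ·(1 - 9) - 8 ≡ 12. → (9, 12)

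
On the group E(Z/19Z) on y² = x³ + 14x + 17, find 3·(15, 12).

(4, 2)

Write P = (15, 12).
Repeated addition: build up to 3P.
2P: tangent at (15, 12): λ = (3·15² + 14)/(2·12) ≡ 5/5. 5⁻¹ ≡ 4 (mod 19), so λ ≡ 5·4 ≡ 1.
  x = λ² - 15 - 15 = 1 - 30 ≡ 9; y = λ·(15 - 9) - 12 ≡ 13. → (9, 13)
3P: (9, 13) + (15, 12). λ = (12 - 13)/(15 - 9) ≡ 18/6 mod 19. 6⁻¹ ≡ 16 (mod 19) since 6·16 = 96 ≡ 1, so λ ≡ 3.
  x = λ² - 9 - 15 = 9 - 24 ≡ 4; y = λ·(9 - 4) - 13 ≡ 2. → (4, 2)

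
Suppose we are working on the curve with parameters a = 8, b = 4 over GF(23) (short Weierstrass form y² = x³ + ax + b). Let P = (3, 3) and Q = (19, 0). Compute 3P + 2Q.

First 3P:
Repeated addition: build up to 3P.
2P: tangent at (3, 3): λ = (3·3² + 8)/(2·3) ≡ 12/6. 6⁻¹ ≡ 4 (mod 23) since 6·4 = 24 ≡ 1, so λ ≡ 12·4 ≡ 2.
  x = λ² - 3 - 3 = 4 - 6 ≡ 21; y = λ·(3 - 21) - 3 ≡ 7. → (21, 7)
3P: (21, 7) + (3, 3). λ = (3 - 7)/(3 - 21) ≡ 19/5 mod 23. 5⁻¹ ≡ 14 (mod 23) since 5·14 = 70 ≡ 1, so λ ≡ 13.
  x = λ² - 21 - 3 = 169 - 24 ≡ 7; y = λ·(21 - 7) - 7 ≡ 14. → (7, 14)
3P = (7, 14).
Next 2Q:
Repeated addition: build up to 2Q.
2Q: (19, 0) + (19, 0): same x and y₁ ≡ -y₂, so the sum is the point at infinity.
2Q = the point at infinity.
Finally 3P + 2Q:
(7, 14) + the point at infinity = (7, 14) (identity).

(7, 14)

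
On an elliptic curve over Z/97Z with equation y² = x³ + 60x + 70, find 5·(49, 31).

Write G = (49, 31).
Repeated addition: build up to 5G.
2G: tangent at (49, 31): λ = (3·49² + 60)/(2·31) ≡ 85/62. 62⁻¹ ≡ 36 (mod 97), so λ ≡ 85·36 ≡ 53.
  x = λ² - 49 - 49 = 2809 - 98 ≡ 92; y = λ·(49 - 92) - 31 ≡ 18. → (92, 18)
3G: (92, 18) + (49, 31). λ = (31 - 18)/(49 - 92) ≡ 13/54 mod 97. 54⁻¹ ≡ 9 (mod 97) since 54·9 = 486 ≡ 1, so λ ≡ 20.
  x = λ² - 92 - 49 = 400 - 141 ≡ 65; y = λ·(92 - 65) - 18 ≡ 37. → (65, 37)
4G: (65, 37) + (49, 31). λ = (31 - 37)/(49 - 65) ≡ 91/81 mod 97. 81⁻¹ ≡ 6 (mod 97) since 81·6 = 486 ≡ 1, so λ ≡ 61.
  x = λ² - 65 - 49 = 3721 - 114 ≡ 18; y = λ·(65 - 18) - 37 ≡ 17. → (18, 17)
5G: (18, 17) + (49, 31). λ = (31 - 17)/(49 - 18) ≡ 14/31 mod 97. 31⁻¹ ≡ 72 (mod 97) since 31·72 = 2232 ≡ 1, so λ ≡ 38.
  x = λ² - 18 - 49 = 1444 - 67 ≡ 19; y = λ·(18 - 19) - 17 ≡ 42. → (19, 42)

(19, 42)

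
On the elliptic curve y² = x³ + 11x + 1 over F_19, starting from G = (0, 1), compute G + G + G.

Repeated addition: build up to 3G.
2G: tangent at (0, 1): λ = (3·0² + 11)/(2·1) ≡ 11/2. 2⁻¹ ≡ 10 (mod 19), so λ ≡ 11·10 ≡ 15.
  x = λ² - 0 - 0 = 225 - 0 ≡ 16; y = λ·(0 - 16) - 1 ≡ 6. → (16, 6)
3G: (16, 6) + (0, 1). λ = (1 - 6)/(0 - 16) ≡ 14/3 mod 19. 3⁻¹ ≡ 13 (mod 19) since 3·13 = 39 ≡ 1, so λ ≡ 11.
  x = λ² - 16 - 0 = 121 - 16 ≡ 10; y = λ·(16 - 10) - 6 ≡ 3. → (10, 3)

(10, 3)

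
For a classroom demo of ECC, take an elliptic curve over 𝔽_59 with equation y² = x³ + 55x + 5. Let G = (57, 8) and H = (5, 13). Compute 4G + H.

(20, 45)

First 4G:
Repeated addition: build up to 4G.
2G: tangent at (57, 8): λ = (3·57² + 55)/(2·8) ≡ 8/16. 16⁻¹ ≡ 48 (mod 59) since 16·48 = 768 ≡ 1, so λ ≡ 8·48 ≡ 30.
  x = λ² - 57 - 57 = 900 - 114 ≡ 19; y = λ·(57 - 19) - 8 ≡ 11. → (19, 11)
3G: (19, 11) + (57, 8). λ = (8 - 11)/(57 - 19) ≡ 56/38 mod 59. 38⁻¹ ≡ 14 (mod 59), so λ ≡ 17.
  x = λ² - 19 - 57 = 289 - 76 ≡ 36; y = λ·(19 - 36) - 11 ≡ 54. → (36, 54)
4G: (36, 54) + (57, 8). λ = (8 - 54)/(57 - 36) ≡ 13/21 mod 59. 21⁻¹ ≡ 45 (mod 59), so λ ≡ 54.
  x = λ² - 36 - 57 = 2916 - 93 ≡ 50; y = λ·(36 - 50) - 54 ≡ 16. → (50, 16)
4G = (50, 16).
Finally 4G + H:
(50, 16) + (5, 13). λ = (13 - 16)/(5 - 50) ≡ 56/14 mod 59. 14⁻¹ ≡ 38 (mod 59), so λ ≡ 4.
  x = λ² - 50 - 5 = 16 - 55 ≡ 20; y = λ·(50 - 20) - 16 ≡ 45. → (20, 45)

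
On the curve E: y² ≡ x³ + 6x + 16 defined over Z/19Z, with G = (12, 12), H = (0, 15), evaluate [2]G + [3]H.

First 2G:
Repeated addition: build up to 2G.
2G: tangent at (12, 12): λ = (3·12² + 6)/(2·12) ≡ 1/5. 5⁻¹ ≡ 4 (mod 19) since 5·4 = 20 ≡ 1, so λ ≡ 1·4 ≡ 4.
  x = λ² - 12 - 12 = 16 - 24 ≡ 11; y = λ·(12 - 11) - 12 ≡ 11. → (11, 11)
2G = (11, 11).
Next 3H:
Repeated addition: build up to 3H.
2H: tangent at (0, 15): λ = (3·0² + 6)/(2·15) ≡ 6/11. 11⁻¹ ≡ 7 (mod 19) since 11·7 = 77 ≡ 1, so λ ≡ 6·7 ≡ 4.
  x = λ² - 0 - 0 = 16 - 0 ≡ 16; y = λ·(0 - 16) - 15 ≡ 16. → (16, 16)
3H: (16, 16) + (0, 15). λ = (15 - 16)/(0 - 16) ≡ 18/3 mod 19. 3⁻¹ ≡ 13 (mod 19) since 3·13 = 39 ≡ 1, so λ ≡ 6.
  x = λ² - 16 - 0 = 36 - 16 ≡ 1; y = λ·(16 - 1) - 16 ≡ 17. → (1, 17)
3H = (1, 17).
Finally 2G + 3H:
(11, 11) + (1, 17). λ = (17 - 11)/(1 - 11) ≡ 6/9 mod 19. 9⁻¹ ≡ 17 (mod 19) since 9·17 = 153 ≡ 1, so λ ≡ 7.
  x = λ² - 11 - 1 = 49 - 12 ≡ 18; y = λ·(11 - 18) - 11 ≡ 16. → (18, 16)

(18, 16)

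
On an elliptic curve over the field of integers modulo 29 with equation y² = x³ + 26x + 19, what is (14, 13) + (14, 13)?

(7, 14)

tangent at (14, 13): λ = (3·14² + 26)/(2·13) ≡ 5/26. 26⁻¹ ≡ 19 (mod 29), so λ ≡ 5·19 ≡ 8.
  x = λ² - 14 - 14 = 64 - 28 ≡ 7; y = λ·(14 - 7) - 13 ≡ 14. → (7, 14)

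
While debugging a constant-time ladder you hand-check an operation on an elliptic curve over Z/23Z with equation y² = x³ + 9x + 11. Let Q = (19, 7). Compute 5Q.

Double-and-add on 5 = (101)₂. Start with Q = (19, 7) for the leading 1-bit.
double: tangent at (19, 7): λ = (3·19² + 9)/(2·7) ≡ 11/14. 14⁻¹ ≡ 5 (mod 23) since 14·5 = 70 ≡ 1, so λ ≡ 11·5 ≡ 9.
  x = λ² - 19 - 19 = 81 - 38 ≡ 20; y = λ·(19 - 20) - 7 ≡ 7. → (20, 7)
double: tangent at (20, 7): λ = (3·20² + 9)/(2·7) ≡ 13/14. 14⁻¹ ≡ 5 (mod 23), so λ ≡ 13·5 ≡ 19.
  x = λ² - 20 - 20 = 361 - 40 ≡ 22; y = λ·(20 - 22) - 7 ≡ 1. → (22, 1)
add Q: (22, 1) + (19, 7). λ = (7 - 1)/(19 - 22) ≡ 6/20 mod 23. 20⁻¹ ≡ 15 (mod 23) since 20·15 = 300 ≡ 1, so λ ≡ 21.
  x = λ² - 22 - 19 = 441 - 41 ≡ 9; y = λ·(22 - 9) - 1 ≡ 19. → (9, 19)

(9, 19)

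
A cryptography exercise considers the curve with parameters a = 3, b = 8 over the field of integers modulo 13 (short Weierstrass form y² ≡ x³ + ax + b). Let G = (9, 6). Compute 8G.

(9, 7)

Repeated addition: build up to 8G.
2G: tangent at (9, 6): λ = (3·9² + 3)/(2·6) ≡ 12/12. 12⁻¹ ≡ 12 (mod 13) since 12·12 = 144 ≡ 1, so λ ≡ 12·12 ≡ 1.
  x = λ² - 9 - 9 = 1 - 18 ≡ 9; y = λ·(9 - 9) - 6 ≡ 7. → (9, 7)
3G: (9, 7) + (9, 6): same x and y₁ ≡ -y₂, so the sum is O.
4G: O + (9, 6) = (9, 6) (identity).
5G: tangent at (9, 6): λ = (3·9² + 3)/(2·6) ≡ 12/12. 12⁻¹ ≡ 12 (mod 13) since 12·12 = 144 ≡ 1, so λ ≡ 12·12 ≡ 1.
  x = λ² - 9 - 9 = 1 - 18 ≡ 9; y = λ·(9 - 9) - 6 ≡ 7. → (9, 7)
6G: (9, 7) + (9, 6): same x and y₁ ≡ -y₂, so the sum is O.
7G: O + (9, 6) = (9, 6) (identity).
8G: tangent at (9, 6): λ = (3·9² + 3)/(2·6) ≡ 12/12. 12⁻¹ ≡ 12 (mod 13) since 12·12 = 144 ≡ 1, so λ ≡ 12·12 ≡ 1.
  x = λ² - 9 - 9 = 1 - 18 ≡ 9; y = λ·(9 - 9) - 6 ≡ 7. → (9, 7)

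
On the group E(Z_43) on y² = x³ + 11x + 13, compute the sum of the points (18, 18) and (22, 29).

(18, 18) + (22, 29). λ = (29 - 18)/(22 - 18) ≡ 11/4 mod 43. 4⁻¹ ≡ 11 (mod 43), so λ ≡ 35.
  x = λ² - 18 - 22 = 1225 - 40 ≡ 24; y = λ·(18 - 24) - 18 ≡ 30. → (24, 30)

(24, 30)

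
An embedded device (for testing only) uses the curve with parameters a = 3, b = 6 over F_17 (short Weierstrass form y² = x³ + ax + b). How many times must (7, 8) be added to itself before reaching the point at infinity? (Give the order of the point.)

7

2P: tangent at (7, 8): λ = (3·7² + 3)/(2·8) ≡ 14/16. 16⁻¹ ≡ 16 (mod 17), so λ ≡ 14·16 ≡ 3.
  x = λ² - 7 - 7 = 9 - 14 ≡ 12; y = λ·(7 - 12) - 8 ≡ 11. → (12, 11)
3P: (12, 11) + (7, 8). λ = (8 - 11)/(7 - 12) ≡ 14/12 mod 17. 12⁻¹ ≡ 10 (mod 17), so λ ≡ 4.
  x = λ² - 12 - 7 = 16 - 19 ≡ 14; y = λ·(12 - 14) - 11 ≡ 15. → (14, 15)
4P: (14, 15) + (7, 8). λ = (8 - 15)/(7 - 14) ≡ 10/10 mod 17. 10⁻¹ ≡ 12 (mod 17) since 10·12 = 120 ≡ 1, so λ ≡ 1.
  x = λ² - 14 - 7 = 1 - 21 ≡ 14; y = λ·(14 - 14) - 15 ≡ 2. → (14, 2)
5P: (14, 2) + (7, 8). λ = (8 - 2)/(7 - 14) ≡ 6/10 mod 17. 10⁻¹ ≡ 12 (mod 17) since 10·12 = 120 ≡ 1, so λ ≡ 4.
  x = λ² - 14 - 7 = 16 - 21 ≡ 12; y = λ·(14 - 12) - 2 ≡ 6. → (12, 6)
6P: (12, 6) + (7, 8). λ = (8 - 6)/(7 - 12) ≡ 2/12 mod 17. 12⁻¹ ≡ 10 (mod 17), so λ ≡ 3.
  x = λ² - 12 - 7 = 9 - 19 ≡ 7; y = λ·(12 - 7) - 6 ≡ 9. → (7, 9)
7P: (7, 9) + (7, 8): same x and y₁ ≡ -y₂, so the sum is the point at infinity.
7P = the point at infinity, so the order is 7.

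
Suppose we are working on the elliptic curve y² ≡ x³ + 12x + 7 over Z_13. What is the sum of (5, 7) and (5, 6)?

O

The two points share x = 5 and their y-coordinates satisfy 7 + 6 ≡ 0 (mod 13), so they are inverses. Their sum is 𝒪.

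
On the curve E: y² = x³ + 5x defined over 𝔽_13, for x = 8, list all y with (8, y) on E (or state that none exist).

x³ + 5x + 0 = 552 ≡ 6 (mod 13).
6 is a non-residue mod 13; no y exists.

none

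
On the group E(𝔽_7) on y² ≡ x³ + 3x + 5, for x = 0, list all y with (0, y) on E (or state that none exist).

x³ + 3x + 5 = 5 ≡ 5 (mod 7).
5 is a non-residue mod 7; no y exists.

none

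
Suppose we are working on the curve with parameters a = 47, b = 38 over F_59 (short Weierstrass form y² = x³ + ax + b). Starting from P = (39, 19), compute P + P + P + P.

Repeated addition: build up to 4P.
2P: tangent at (39, 19): λ = (3·39² + 47)/(2·19) ≡ 8/38. 38⁻¹ ≡ 14 (mod 59) since 38·14 = 532 ≡ 1, so λ ≡ 8·14 ≡ 53.
  x = λ² - 39 - 39 = 2809 - 78 ≡ 17; y = λ·(39 - 17) - 19 ≡ 26. → (17, 26)
3P: (17, 26) + (39, 19). λ = (19 - 26)/(39 - 17) ≡ 52/22 mod 59. 22⁻¹ ≡ 51 (mod 59) since 22·51 = 1122 ≡ 1, so λ ≡ 56.
  x = λ² - 17 - 39 = 3136 - 56 ≡ 12; y = λ·(17 - 12) - 26 ≡ 18. → (12, 18)
4P: (12, 18) + (39, 19). λ = (19 - 18)/(39 - 12) ≡ 1/27 mod 59. 27⁻¹ ≡ 35 (mod 59), so λ ≡ 35.
  x = λ² - 12 - 39 = 1225 - 51 ≡ 53; y = λ·(12 - 53) - 18 ≡ 22. → (53, 22)

(53, 22)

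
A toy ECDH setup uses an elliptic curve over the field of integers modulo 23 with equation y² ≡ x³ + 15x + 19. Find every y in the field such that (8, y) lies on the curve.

none

x³ + 15x + 19 = 651 ≡ 7 (mod 23).
7 is a non-residue mod 23; no y exists.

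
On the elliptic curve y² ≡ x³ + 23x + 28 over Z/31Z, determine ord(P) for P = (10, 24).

10

2P: tangent at (10, 24): λ = (3·10² + 23)/(2·24) ≡ 13/17. 17⁻¹ ≡ 11 (mod 31) since 17·11 = 187 ≡ 1, so λ ≡ 13·11 ≡ 19.
  x = λ² - 10 - 10 = 361 - 20 ≡ 0; y = λ·(10 - 0) - 24 ≡ 11. → (0, 11)
3P: (0, 11) + (10, 24). λ = (24 - 11)/(10 - 0) ≡ 13/10 mod 31. 10⁻¹ ≡ 28 (mod 31), so λ ≡ 23.
  x = λ² - 0 - 10 = 529 - 10 ≡ 23; y = λ·(0 - 23) - 11 ≡ 18. → (23, 18)
4P: (23, 18) + (10, 24). λ = (24 - 18)/(10 - 23) ≡ 6/18 mod 31. 18⁻¹ ≡ 19 (mod 31) since 18·19 = 342 ≡ 1, so λ ≡ 21.
  x = λ² - 23 - 10 = 441 - 33 ≡ 5; y = λ·(23 - 5) - 18 ≡ 19. → (5, 19)
5P: (5, 19) + (10, 24). λ = (24 - 19)/(10 - 5) ≡ 5/5 mod 31. 5⁻¹ ≡ 25 (mod 31) since 5·25 = 125 ≡ 1, so λ ≡ 1.
  x = λ² - 5 - 10 = 1 - 15 ≡ 17; y = λ·(5 - 17) - 19 ≡ 0. → (17, 0)
6P: (17, 0) + (10, 24). λ = (24 - 0)/(10 - 17) ≡ 24/24 mod 31. 24⁻¹ ≡ 22 (mod 31) since 24·22 = 528 ≡ 1, so λ ≡ 1.
  x = λ² - 17 - 10 = 1 - 27 ≡ 5; y = λ·(17 - 5) - 0 ≡ 12. → (5, 12)
7P: (5, 12) + (10, 24). λ = (24 - 12)/(10 - 5) ≡ 12/5 mod 31. 5⁻¹ ≡ 25 (mod 31), so λ ≡ 21.
  x = λ² - 5 - 10 = 441 - 15 ≡ 23; y = λ·(5 - 23) - 12 ≡ 13. → (23, 13)
8P: (23, 13) + (10, 24). λ = (24 - 13)/(10 - 23) ≡ 11/18 mod 31. 18⁻¹ ≡ 19 (mod 31), so λ ≡ 23.
  x = λ² - 23 - 10 = 529 - 33 ≡ 0; y = λ·(23 - 0) - 13 ≡ 20. → (0, 20)
9P: (0, 20) + (10, 24). λ = (24 - 20)/(10 - 0) ≡ 4/10 mod 31. 10⁻¹ ≡ 28 (mod 31) since 10·28 = 280 ≡ 1, so λ ≡ 19.
  x = λ² - 0 - 10 = 361 - 10 ≡ 10; y = λ·(0 - 10) - 20 ≡ 7. → (10, 7)
10P: (10, 7) + (10, 24): same x and y₁ ≡ -y₂, so the sum is the point at infinity.
10P = the point at infinity, so the order is 10.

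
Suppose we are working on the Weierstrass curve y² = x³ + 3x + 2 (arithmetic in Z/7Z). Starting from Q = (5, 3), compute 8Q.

Double-and-add on 8 = (1000)₂. Start with Q = (5, 3) for the leading 1-bit.
double: tangent at (5, 3): λ = (3·5² + 3)/(2·3) ≡ 1/6. 6⁻¹ ≡ 6 (mod 7) since 6·6 = 36 ≡ 1, so λ ≡ 1·6 ≡ 6.
  x = λ² - 5 - 5 = 36 - 10 ≡ 5; y = λ·(5 - 5) - 3 ≡ 4. → (5, 4)
double: tangent at (5, 4): λ = (3·5² + 3)/(2·4) ≡ 1/1. 1⁻¹ ≡ 1 (mod 7) since 1·1 = 1 ≡ 1, so λ ≡ 1·1 ≡ 1.
  x = λ² - 5 - 5 = 1 - 10 ≡ 5; y = λ·(5 - 5) - 4 ≡ 3. → (5, 3)
double: tangent at (5, 3): λ = (3·5² + 3)/(2·3) ≡ 1/6. 6⁻¹ ≡ 6 (mod 7) since 6·6 = 36 ≡ 1, so λ ≡ 1·6 ≡ 6.
  x = λ² - 5 - 5 = 36 - 10 ≡ 5; y = λ·(5 - 5) - 3 ≡ 4. → (5, 4)

(5, 4)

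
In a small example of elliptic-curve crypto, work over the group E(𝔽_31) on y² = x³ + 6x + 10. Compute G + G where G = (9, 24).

tangent at (9, 24): λ = (3·9² + 6)/(2·24) ≡ 1/17. 17⁻¹ ≡ 11 (mod 31), so λ ≡ 1·11 ≡ 11.
  x = λ² - 9 - 9 = 121 - 18 ≡ 10; y = λ·(9 - 10) - 24 ≡ 27. → (10, 27)

(10, 27)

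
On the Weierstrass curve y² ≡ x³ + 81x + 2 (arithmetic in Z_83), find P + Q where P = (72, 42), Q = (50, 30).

(10, 22)

(72, 42) + (50, 30). λ = (30 - 42)/(50 - 72) ≡ 71/61 mod 83. 61⁻¹ ≡ 49 (mod 83) since 61·49 = 2989 ≡ 1, so λ ≡ 76.
  x = λ² - 72 - 50 = 5776 - 122 ≡ 10; y = λ·(72 - 10) - 42 ≡ 22. → (10, 22)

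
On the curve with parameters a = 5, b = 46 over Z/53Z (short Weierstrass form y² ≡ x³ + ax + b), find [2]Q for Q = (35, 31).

tangent at (35, 31): λ = (3·35² + 5)/(2·31) ≡ 23/9. 9⁻¹ ≡ 6 (mod 53), so λ ≡ 23·6 ≡ 32.
  x = λ² - 35 - 35 = 1024 - 70 ≡ 0; y = λ·(35 - 0) - 31 ≡ 29. → (0, 29)

(0, 29)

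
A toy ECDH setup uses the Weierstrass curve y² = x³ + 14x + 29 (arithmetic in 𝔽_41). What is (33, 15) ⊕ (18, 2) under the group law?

(21, 20)

(33, 15) + (18, 2). λ = (2 - 15)/(18 - 33) ≡ 28/26 mod 41. 26⁻¹ ≡ 30 (mod 41), so λ ≡ 20.
  x = λ² - 33 - 18 = 400 - 51 ≡ 21; y = λ·(33 - 21) - 15 ≡ 20. → (21, 20)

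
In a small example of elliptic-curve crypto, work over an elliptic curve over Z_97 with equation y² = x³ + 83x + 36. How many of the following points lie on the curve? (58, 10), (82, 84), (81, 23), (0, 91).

3

(58, 10): 10² ≡ 3, rhs ≡ 45 → off.
(82, 84): 84² ≡ 72, rhs ≡ 72 → on.
(81, 23): 23² ≡ 44, rhs ≡ 44 → on.
(0, 91): 91² ≡ 36, rhs ≡ 36 → on.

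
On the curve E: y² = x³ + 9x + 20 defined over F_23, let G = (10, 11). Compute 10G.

(10, 12)

Repeated addition: build up to 10G.
2G: tangent at (10, 11): λ = (3·10² + 9)/(2·11) ≡ 10/22. 22⁻¹ ≡ 22 (mod 23) since 22·22 = 484 ≡ 1, so λ ≡ 10·22 ≡ 13.
  x = λ² - 10 - 10 = 169 - 20 ≡ 11; y = λ·(10 - 11) - 11 ≡ 22. → (11, 22)
3G: (11, 22) + (10, 11). λ = (11 - 22)/(10 - 11) ≡ 12/22 mod 23. 22⁻¹ ≡ 22 (mod 23), so λ ≡ 11.
  x = λ² - 11 - 10 = 121 - 21 ≡ 8; y = λ·(11 - 8) - 22 ≡ 11. → (8, 11)
4G: (8, 11) + (10, 11). λ = (11 - 11)/(10 - 8) ≡ 0/2 mod 23. 2⁻¹ ≡ 12 (mod 23), so λ ≡ 0.
  x = λ² - 8 - 10 = 0 - 18 ≡ 5; y = λ·(8 - 5) - 11 ≡ 12. → (5, 12)
5G: (5, 12) + (10, 11). λ = (11 - 12)/(10 - 5) ≡ 22/5 mod 23. 5⁻¹ ≡ 14 (mod 23), so λ ≡ 9.
  x = λ² - 5 - 10 = 81 - 15 ≡ 20; y = λ·(5 - 20) - 12 ≡ 14. → (20, 14)
6G: (20, 14) + (10, 11). λ = (11 - 14)/(10 - 20) ≡ 20/13 mod 23. 13⁻¹ ≡ 16 (mod 23) since 13·16 = 208 ≡ 1, so λ ≡ 21.
  x = λ² - 20 - 10 = 441 - 30 ≡ 20; y = λ·(20 - 20) - 14 ≡ 9. → (20, 9)
7G: (20, 9) + (10, 11). λ = (11 - 9)/(10 - 20) ≡ 2/13 mod 23. 13⁻¹ ≡ 16 (mod 23), so λ ≡ 9.
  x = λ² - 20 - 10 = 81 - 30 ≡ 5; y = λ·(20 - 5) - 9 ≡ 11. → (5, 11)
8G: (5, 11) + (10, 11). λ = (11 - 11)/(10 - 5) ≡ 0/5 mod 23. 5⁻¹ ≡ 14 (mod 23), so λ ≡ 0.
  x = λ² - 5 - 10 = 0 - 15 ≡ 8; y = λ·(5 - 8) - 11 ≡ 12. → (8, 12)
9G: (8, 12) + (10, 11). λ = (11 - 12)/(10 - 8) ≡ 22/2 mod 23. 2⁻¹ ≡ 12 (mod 23), so λ ≡ 11.
  x = λ² - 8 - 10 = 121 - 18 ≡ 11; y = λ·(8 - 11) - 12 ≡ 1. → (11, 1)
10G: (11, 1) + (10, 11). λ = (11 - 1)/(10 - 11) ≡ 10/22 mod 23. 22⁻¹ ≡ 22 (mod 23) since 22·22 = 484 ≡ 1, so λ ≡ 13.
  x = λ² - 11 - 10 = 169 - 21 ≡ 10; y = λ·(11 - 10) - 1 ≡ 12. → (10, 12)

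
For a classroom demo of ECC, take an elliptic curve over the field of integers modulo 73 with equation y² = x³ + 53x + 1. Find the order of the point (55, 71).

2P: tangent at (55, 71): λ = (3·55² + 53)/(2·71) ≡ 3/69. 69⁻¹ ≡ 18 (mod 73), so λ ≡ 3·18 ≡ 54.
  x = λ² - 55 - 55 = 2916 - 110 ≡ 32; y = λ·(55 - 32) - 71 ≡ 3. → (32, 3)
3P: (32, 3) + (55, 71). λ = (71 - 3)/(55 - 32) ≡ 68/23 mod 73. 23⁻¹ ≡ 54 (mod 73), so λ ≡ 22.
  x = λ² - 32 - 55 = 484 - 87 ≡ 32; y = λ·(32 - 32) - 3 ≡ 70. → (32, 70)
4P: (32, 70) + (55, 71). λ = (71 - 70)/(55 - 32) ≡ 1/23 mod 73. 23⁻¹ ≡ 54 (mod 73) since 23·54 = 1242 ≡ 1, so λ ≡ 54.
  x = λ² - 32 - 55 = 2916 - 87 ≡ 55; y = λ·(32 - 55) - 70 ≡ 2. → (55, 2)
5P: (55, 2) + (55, 71): same x and y₁ ≡ -y₂, so the sum is the point at infinity.
5P = the point at infinity, so the order is 5.

5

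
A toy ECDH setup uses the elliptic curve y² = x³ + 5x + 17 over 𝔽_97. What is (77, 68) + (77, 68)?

tangent at (77, 68): λ = (3·77² + 5)/(2·68) ≡ 41/39. 39⁻¹ ≡ 5 (mod 97) since 39·5 = 195 ≡ 1, so λ ≡ 41·5 ≡ 11.
  x = λ² - 77 - 77 = 121 - 154 ≡ 64; y = λ·(77 - 64) - 68 ≡ 75. → (64, 75)

(64, 75)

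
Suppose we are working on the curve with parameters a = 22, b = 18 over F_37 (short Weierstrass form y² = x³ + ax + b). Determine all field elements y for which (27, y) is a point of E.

x³ + 22x + 18 = 20295 ≡ 19 (mod 37).
19 is a non-residue mod 37; no y exists.

none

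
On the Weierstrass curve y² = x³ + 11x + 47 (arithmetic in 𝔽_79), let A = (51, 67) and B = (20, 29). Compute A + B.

(51, 67) + (20, 29). λ = (29 - 67)/(20 - 51) ≡ 41/48 mod 79. 48⁻¹ ≡ 28 (mod 79) since 48·28 = 1344 ≡ 1, so λ ≡ 42.
  x = λ² - 51 - 20 = 1764 - 71 ≡ 34; y = λ·(51 - 34) - 67 ≡ 15. → (34, 15)

(34, 15)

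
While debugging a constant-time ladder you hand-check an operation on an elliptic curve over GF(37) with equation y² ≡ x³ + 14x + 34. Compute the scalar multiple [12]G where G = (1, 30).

Double-and-add on 12 = (1100)₂. Start with G = (1, 30) for the leading 1-bit.
double: tangent at (1, 30): λ = (3·1² + 14)/(2·30) ≡ 17/23. 23⁻¹ ≡ 29 (mod 37) since 23·29 = 667 ≡ 1, so λ ≡ 17·29 ≡ 12.
  x = λ² - 1 - 1 = 144 - 2 ≡ 31; y = λ·(1 - 31) - 30 ≡ 17. → (31, 17)
add G: (31, 17) + (1, 30). λ = (30 - 17)/(1 - 31) ≡ 13/7 mod 37. 7⁻¹ ≡ 16 (mod 37) since 7·16 = 112 ≡ 1, so λ ≡ 23.
  x = λ² - 31 - 1 = 529 - 32 ≡ 16; y = λ·(31 - 16) - 17 ≡ 32. → (16, 32)
double: tangent at (16, 32): λ = (3·16² + 14)/(2·32) ≡ 5/27. 27⁻¹ ≡ 11 (mod 37), so λ ≡ 5·11 ≡ 18.
  x = λ² - 16 - 16 = 324 - 32 ≡ 33; y = λ·(16 - 33) - 32 ≡ 32. → (33, 32)
double: tangent at (33, 32): λ = (3·33² + 14)/(2·32) ≡ 25/27. 27⁻¹ ≡ 11 (mod 37) since 27·11 = 297 ≡ 1, so λ ≡ 25·11 ≡ 16.
  x = λ² - 33 - 33 = 256 - 66 ≡ 5; y = λ·(33 - 5) - 32 ≡ 9. → (5, 9)

(5, 9)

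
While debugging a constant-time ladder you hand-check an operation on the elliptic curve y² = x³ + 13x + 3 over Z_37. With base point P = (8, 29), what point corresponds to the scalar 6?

Double-and-add on 6 = (110)₂. Start with P = (8, 29) for the leading 1-bit.
double: tangent at (8, 29): λ = (3·8² + 13)/(2·29) ≡ 20/21. 21⁻¹ ≡ 30 (mod 37), so λ ≡ 20·30 ≡ 8.
  x = λ² - 8 - 8 = 64 - 16 ≡ 11; y = λ·(8 - 11) - 29 ≡ 21. → (11, 21)
add P: (11, 21) + (8, 29). λ = (29 - 21)/(8 - 11) ≡ 8/34 mod 37. 34⁻¹ ≡ 12 (mod 37) since 34·12 = 408 ≡ 1, so λ ≡ 22.
  x = λ² - 11 - 8 = 484 - 19 ≡ 21; y = λ·(11 - 21) - 21 ≡ 18. → (21, 18)
double: tangent at (21, 18): λ = (3·21² + 13)/(2·18) ≡ 4/36. 36⁻¹ ≡ 36 (mod 37), so λ ≡ 4·36 ≡ 33.
  x = λ² - 21 - 21 = 1089 - 42 ≡ 11; y = λ·(21 - 11) - 18 ≡ 16. → (11, 16)

(11, 16)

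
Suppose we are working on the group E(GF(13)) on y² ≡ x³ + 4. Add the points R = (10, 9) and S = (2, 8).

(0, 2)

(10, 9) + (2, 8). λ = (8 - 9)/(2 - 10) ≡ 12/5 mod 13. 5⁻¹ ≡ 8 (mod 13), so λ ≡ 5.
  x = λ² - 10 - 2 = 25 - 12 ≡ 0; y = λ·(10 - 0) - 9 ≡ 2. → (0, 2)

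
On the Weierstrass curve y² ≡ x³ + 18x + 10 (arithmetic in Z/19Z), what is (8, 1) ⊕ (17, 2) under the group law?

(17, 17)

(8, 1) + (17, 2). λ = (2 - 1)/(17 - 8) ≡ 1/9 mod 19. 9⁻¹ ≡ 17 (mod 19), so λ ≡ 17.
  x = λ² - 8 - 17 = 289 - 25 ≡ 17; y = λ·(8 - 17) - 1 ≡ 17. → (17, 17)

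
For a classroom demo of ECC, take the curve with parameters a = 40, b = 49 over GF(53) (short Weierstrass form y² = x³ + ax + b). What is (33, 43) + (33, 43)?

tangent at (33, 43): λ = (3·33² + 40)/(2·43) ≡ 21/33. 33⁻¹ ≡ 45 (mod 53) since 33·45 = 1485 ≡ 1, so λ ≡ 21·45 ≡ 44.
  x = λ² - 33 - 33 = 1936 - 66 ≡ 15; y = λ·(33 - 15) - 43 ≡ 7. → (15, 7)

(15, 7)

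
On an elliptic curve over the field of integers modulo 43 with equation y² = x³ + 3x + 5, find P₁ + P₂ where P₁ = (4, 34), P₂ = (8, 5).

(4, 34) + (8, 5). λ = (5 - 34)/(8 - 4) ≡ 14/4 mod 43. 4⁻¹ ≡ 11 (mod 43), so λ ≡ 25.
  x = λ² - 4 - 8 = 625 - 12 ≡ 11; y = λ·(4 - 11) - 34 ≡ 6. → (11, 6)

(11, 6)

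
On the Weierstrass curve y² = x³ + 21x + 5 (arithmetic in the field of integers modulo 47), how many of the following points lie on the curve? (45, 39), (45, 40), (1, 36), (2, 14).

(45, 39): 39² ≡ 17, rhs ≡ 2 → off.
(45, 40): 40² ≡ 2, rhs ≡ 2 → on.
(1, 36): 36² ≡ 27, rhs ≡ 27 → on.
(2, 14): 14² ≡ 8, rhs ≡ 8 → on.

3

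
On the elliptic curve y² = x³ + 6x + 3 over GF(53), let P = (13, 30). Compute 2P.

tangent at (13, 30): λ = (3·13² + 6)/(2·30) ≡ 36/7. 7⁻¹ ≡ 38 (mod 53) since 7·38 = 266 ≡ 1, so λ ≡ 36·38 ≡ 43.
  x = λ² - 13 - 13 = 1849 - 26 ≡ 21; y = λ·(13 - 21) - 30 ≡ 50. → (21, 50)

(21, 50)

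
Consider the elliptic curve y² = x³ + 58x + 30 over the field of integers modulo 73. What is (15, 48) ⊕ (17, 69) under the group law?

(15, 48) + (17, 69). λ = (69 - 48)/(17 - 15) ≡ 21/2 mod 73. 2⁻¹ ≡ 37 (mod 73), so λ ≡ 47.
  x = λ² - 15 - 17 = 2209 - 32 ≡ 60; y = λ·(15 - 60) - 48 ≡ 27. → (60, 27)

(60, 27)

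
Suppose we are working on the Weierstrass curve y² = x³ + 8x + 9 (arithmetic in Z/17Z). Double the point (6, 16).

(3, 14)

tangent at (6, 16): λ = (3·6² + 8)/(2·16) ≡ 14/15. 15⁻¹ ≡ 8 (mod 17) since 15·8 = 120 ≡ 1, so λ ≡ 14·8 ≡ 10.
  x = λ² - 6 - 6 = 100 - 12 ≡ 3; y = λ·(6 - 3) - 16 ≡ 14. → (3, 14)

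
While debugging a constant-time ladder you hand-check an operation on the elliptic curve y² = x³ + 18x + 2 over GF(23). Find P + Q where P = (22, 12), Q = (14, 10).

(22, 12) + (14, 10). λ = (10 - 12)/(14 - 22) ≡ 21/15 mod 23. 15⁻¹ ≡ 20 (mod 23), so λ ≡ 6.
  x = λ² - 22 - 14 = 36 - 36 ≡ 0; y = λ·(22 - 0) - 12 ≡ 5. → (0, 5)

(0, 5)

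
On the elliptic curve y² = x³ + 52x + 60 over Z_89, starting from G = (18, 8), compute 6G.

(41, 64)

Repeated addition: build up to 6G.
2G: tangent at (18, 8): λ = (3·18² + 52)/(2·8) ≡ 45/16. 16⁻¹ ≡ 39 (mod 89), so λ ≡ 45·39 ≡ 64.
  x = λ² - 18 - 18 = 4096 - 36 ≡ 55; y = λ·(18 - 55) - 8 ≡ 27. → (55, 27)
3G: (55, 27) + (18, 8). λ = (8 - 27)/(18 - 55) ≡ 70/52 mod 89. 52⁻¹ ≡ 12 (mod 89), so λ ≡ 39.
  x = λ² - 55 - 18 = 1521 - 73 ≡ 24; y = λ·(55 - 24) - 27 ≡ 25. → (24, 25)
4G: (24, 25) + (18, 8). λ = (8 - 25)/(18 - 24) ≡ 72/83 mod 89. 83⁻¹ ≡ 74 (mod 89), so λ ≡ 77.
  x = λ² - 24 - 18 = 5929 - 42 ≡ 13; y = λ·(24 - 13) - 25 ≡ 21. → (13, 21)
5G: (13, 21) + (18, 8). λ = (8 - 21)/(18 - 13) ≡ 76/5 mod 89. 5⁻¹ ≡ 18 (mod 89), so λ ≡ 33.
  x = λ² - 13 - 18 = 1089 - 31 ≡ 79; y = λ·(13 - 79) - 21 ≡ 26. → (79, 26)
6G: (79, 26) + (18, 8). λ = (8 - 26)/(18 - 79) ≡ 71/28 mod 89. 28⁻¹ ≡ 35 (mod 89), so λ ≡ 82.
  x = λ² - 79 - 18 = 6724 - 97 ≡ 41; y = λ·(79 - 41) - 26 ≡ 64. → (41, 64)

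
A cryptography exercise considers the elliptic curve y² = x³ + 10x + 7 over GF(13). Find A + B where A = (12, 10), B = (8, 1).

(7, 11)

(12, 10) + (8, 1). λ = (1 - 10)/(8 - 12) ≡ 4/9 mod 13. 9⁻¹ ≡ 3 (mod 13) since 9·3 = 27 ≡ 1, so λ ≡ 12.
  x = λ² - 12 - 8 = 144 - 20 ≡ 7; y = λ·(12 - 7) - 10 ≡ 11. → (7, 11)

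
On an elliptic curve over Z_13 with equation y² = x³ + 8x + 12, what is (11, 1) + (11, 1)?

tangent at (11, 1): λ = (3·11² + 8)/(2·1) ≡ 7/2. 2⁻¹ ≡ 7 (mod 13) since 2·7 = 14 ≡ 1, so λ ≡ 7·7 ≡ 10.
  x = λ² - 11 - 11 = 100 - 22 ≡ 0; y = λ·(11 - 0) - 1 ≡ 5. → (0, 5)

(0, 5)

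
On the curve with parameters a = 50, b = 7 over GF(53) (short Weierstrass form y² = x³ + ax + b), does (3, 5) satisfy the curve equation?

yes

y² = 5² ≡ 25; x³ + 50x + 7 = 184 ≡ 25 (mod 53). 25 = 25.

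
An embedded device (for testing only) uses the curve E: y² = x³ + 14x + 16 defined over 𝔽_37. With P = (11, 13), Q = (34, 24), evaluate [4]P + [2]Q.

(8, 23)

First 4P:
Double-and-add on 4 = (100)₂. Start with P = (11, 13) for the leading 1-bit.
double: tangent at (11, 13): λ = (3·11² + 14)/(2·13) ≡ 7/26. 26⁻¹ ≡ 10 (mod 37) since 26·10 = 260 ≡ 1, so λ ≡ 7·10 ≡ 33.
  x = λ² - 11 - 11 = 1089 - 22 ≡ 31; y = λ·(11 - 31) - 13 ≡ 30. → (31, 30)
double: tangent at (31, 30): λ = (3·31² + 14)/(2·30) ≡ 11/23. 23⁻¹ ≡ 29 (mod 37), so λ ≡ 11·29 ≡ 23.
  x = λ² - 31 - 31 = 529 - 62 ≡ 23; y = λ·(31 - 23) - 30 ≡ 6. → (23, 6)
4P = (23, 6).
Next 2Q:
Repeated addition: build up to 2Q.
2Q: tangent at (34, 24): λ = (3·34² + 14)/(2·24) ≡ 4/11. 11⁻¹ ≡ 27 (mod 37) since 11·27 = 297 ≡ 1, so λ ≡ 4·27 ≡ 34.
  x = λ² - 34 - 34 = 1156 - 68 ≡ 15; y = λ·(34 - 15) - 24 ≡ 30. → (15, 30)
2Q = (15, 30).
Finally 4P + 2Q:
(23, 6) + (15, 30). λ = (30 - 6)/(15 - 23) ≡ 24/29 mod 37. 29⁻¹ ≡ 23 (mod 37), so λ ≡ 34.
  x = λ² - 23 - 15 = 1156 - 38 ≡ 8; y = λ·(23 - 8) - 6 ≡ 23. → (8, 23)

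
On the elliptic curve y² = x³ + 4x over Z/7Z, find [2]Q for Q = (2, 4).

(0, 0)

tangent at (2, 4): λ = (3·2² + 4)/(2·4) ≡ 2/1. 1⁻¹ ≡ 1 (mod 7) since 1·1 = 1 ≡ 1, so λ ≡ 2·1 ≡ 2.
  x = λ² - 2 - 2 = 4 - 4 ≡ 0; y = λ·(2 - 0) - 4 ≡ 0. → (0, 0)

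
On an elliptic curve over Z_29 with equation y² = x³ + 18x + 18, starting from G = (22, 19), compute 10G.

(15, 3)

Double-and-add on 10 = (1010)₂. Start with G = (22, 19) for the leading 1-bit.
double: tangent at (22, 19): λ = (3·22² + 18)/(2·19) ≡ 20/9. 9⁻¹ ≡ 13 (mod 29), so λ ≡ 20·13 ≡ 28.
  x = λ² - 22 - 22 = 784 - 44 ≡ 15; y = λ·(22 - 15) - 19 ≡ 3. → (15, 3)
double: tangent at (15, 3): λ = (3·15² + 18)/(2·3) ≡ 26/6. 6⁻¹ ≡ 5 (mod 29), so λ ≡ 26·5 ≡ 14.
  x = λ² - 15 - 15 = 196 - 30 ≡ 21; y = λ·(15 - 21) - 3 ≡ 0. → (21, 0)
add G: (21, 0) + (22, 19). λ = (19 - 0)/(22 - 21) ≡ 19/1 mod 29. 1⁻¹ ≡ 1 (mod 29) since 1·1 = 1 ≡ 1, so λ ≡ 19.
  x = λ² - 21 - 22 = 361 - 43 ≡ 28; y = λ·(21 - 28) - 0 ≡ 12. → (28, 12)
double: tangent at (28, 12): λ = (3·28² + 18)/(2·12) ≡ 21/24. 24⁻¹ ≡ 23 (mod 29), so λ ≡ 21·23 ≡ 19.
  x = λ² - 28 - 28 = 361 - 56 ≡ 15; y = λ·(28 - 15) - 12 ≡ 3. → (15, 3)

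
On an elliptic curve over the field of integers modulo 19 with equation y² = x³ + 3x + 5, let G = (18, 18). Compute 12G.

(18, 1)

Repeated addition: build up to 12G.
2G: tangent at (18, 18): λ = (3·18² + 3)/(2·18) ≡ 6/17. 17⁻¹ ≡ 9 (mod 19) since 17·9 = 153 ≡ 1, so λ ≡ 6·9 ≡ 16.
  x = λ² - 18 - 18 = 256 - 36 ≡ 11; y = λ·(18 - 11) - 18 ≡ 18. → (11, 18)
3G: (11, 18) + (18, 18). λ = (18 - 18)/(18 - 11) ≡ 0/7 mod 19. 7⁻¹ ≡ 11 (mod 19), so λ ≡ 0.
  x = λ² - 11 - 18 = 0 - 29 ≡ 9; y = λ·(11 - 9) - 18 ≡ 1. → (9, 1)
4G: (9, 1) + (18, 18). λ = (18 - 1)/(18 - 9) ≡ 17/9 mod 19. 9⁻¹ ≡ 17 (mod 19) since 9·17 = 153 ≡ 1, so λ ≡ 4.
  x = λ² - 9 - 18 = 16 - 27 ≡ 8; y = λ·(9 - 8) - 1 ≡ 3. → (8, 3)
5G: (8, 3) + (18, 18). λ = (18 - 3)/(18 - 8) ≡ 15/10 mod 19. 10⁻¹ ≡ 2 (mod 19) since 10·2 = 20 ≡ 1, so λ ≡ 11.
  x = λ² - 8 - 18 = 121 - 26 ≡ 0; y = λ·(8 - 0) - 3 ≡ 9. → (0, 9)
6G: (0, 9) + (18, 18). λ = (18 - 9)/(18 - 0) ≡ 9/18 mod 19. 18⁻¹ ≡ 18 (mod 19) since 18·18 = 324 ≡ 1, so λ ≡ 10.
  x = λ² - 0 - 18 = 100 - 18 ≡ 6; y = λ·(0 - 6) - 9 ≡ 7. → (6, 7)
7G: (6, 7) + (18, 18). λ = (18 - 7)/(18 - 6) ≡ 11/12 mod 19. 12⁻¹ ≡ 8 (mod 19), so λ ≡ 12.
  x = λ² - 6 - 18 = 144 - 24 ≡ 6; y = λ·(6 - 6) - 7 ≡ 12. → (6, 12)
8G: (6, 12) + (18, 18). λ = (18 - 12)/(18 - 6) ≡ 6/12 mod 19. 12⁻¹ ≡ 8 (mod 19) since 12·8 = 96 ≡ 1, so λ ≡ 10.
  x = λ² - 6 - 18 = 100 - 24 ≡ 0; y = λ·(6 - 0) - 12 ≡ 10. → (0, 10)
9G: (0, 10) + (18, 18). λ = (18 - 10)/(18 - 0) ≡ 8/18 mod 19. 18⁻¹ ≡ 18 (mod 19), so λ ≡ 11.
  x = λ² - 0 - 18 = 121 - 18 ≡ 8; y = λ·(0 - 8) - 10 ≡ 16. → (8, 16)
10G: (8, 16) + (18, 18). λ = (18 - 16)/(18 - 8) ≡ 2/10 mod 19. 10⁻¹ ≡ 2 (mod 19) since 10·2 = 20 ≡ 1, so λ ≡ 4.
  x = λ² - 8 - 18 = 16 - 26 ≡ 9; y = λ·(8 - 9) - 16 ≡ 18. → (9, 18)
11G: (9, 18) + (18, 18). λ = (18 - 18)/(18 - 9) ≡ 0/9 mod 19. 9⁻¹ ≡ 17 (mod 19), so λ ≡ 0.
  x = λ² - 9 - 18 = 0 - 27 ≡ 11; y = λ·(9 - 11) - 18 ≡ 1. → (11, 1)
12G: (11, 1) + (18, 18). λ = (18 - 1)/(18 - 11) ≡ 17/7 mod 19. 7⁻¹ ≡ 11 (mod 19), so λ ≡ 16.
  x = λ² - 11 - 18 = 256 - 29 ≡ 18; y = λ·(11 - 18) - 1 ≡ 1. → (18, 1)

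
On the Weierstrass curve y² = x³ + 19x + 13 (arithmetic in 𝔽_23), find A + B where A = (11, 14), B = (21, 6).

(11, 14) + (21, 6). λ = (6 - 14)/(21 - 11) ≡ 15/10 mod 23. 10⁻¹ ≡ 7 (mod 23), so λ ≡ 13.
  x = λ² - 11 - 21 = 169 - 32 ≡ 22; y = λ·(11 - 22) - 14 ≡ 4. → (22, 4)

(22, 4)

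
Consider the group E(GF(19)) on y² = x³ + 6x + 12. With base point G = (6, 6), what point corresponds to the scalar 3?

Repeated addition: build up to 3G.
2G: tangent at (6, 6): λ = (3·6² + 6)/(2·6) ≡ 0/12. 12⁻¹ ≡ 8 (mod 19) since 12·8 = 96 ≡ 1, so λ ≡ 0·8 ≡ 0.
  x = λ² - 6 - 6 = 0 - 12 ≡ 7; y = λ·(6 - 7) - 6 ≡ 13. → (7, 13)
3G: (7, 13) + (6, 6). λ = (6 - 13)/(6 - 7) ≡ 12/18 mod 19. 18⁻¹ ≡ 18 (mod 19) since 18·18 = 324 ≡ 1, so λ ≡ 7.
  x = λ² - 7 - 6 = 49 - 13 ≡ 17; y = λ·(7 - 17) - 13 ≡ 12. → (17, 12)

(17, 12)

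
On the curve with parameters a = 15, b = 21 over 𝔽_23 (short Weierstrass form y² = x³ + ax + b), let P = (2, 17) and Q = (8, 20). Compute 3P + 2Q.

First 3P:
Repeated addition: build up to 3P.
2P: tangent at (2, 17): λ = (3·2² + 15)/(2·17) ≡ 4/11. 11⁻¹ ≡ 21 (mod 23) since 11·21 = 231 ≡ 1, so λ ≡ 4·21 ≡ 15.
  x = λ² - 2 - 2 = 225 - 4 ≡ 14; y = λ·(2 - 14) - 17 ≡ 10. → (14, 10)
3P: (14, 10) + (2, 17). λ = (17 - 10)/(2 - 14) ≡ 7/11 mod 23. 11⁻¹ ≡ 21 (mod 23) since 11·21 = 231 ≡ 1, so λ ≡ 9.
  x = λ² - 14 - 2 = 81 - 16 ≡ 19; y = λ·(14 - 19) - 10 ≡ 14. → (19, 14)
3P = (19, 14).
Next 2Q:
Repeated addition: build up to 2Q.
2Q: tangent at (8, 20): λ = (3·8² + 15)/(2·20) ≡ 0/17. 17⁻¹ ≡ 19 (mod 23), so λ ≡ 0·19 ≡ 0.
  x = λ² - 8 - 8 = 0 - 16 ≡ 7; y = λ·(8 - 7) - 20 ≡ 3. → (7, 3)
2Q = (7, 3).
Finally 3P + 2Q:
(19, 14) + (7, 3). λ = (3 - 14)/(7 - 19) ≡ 12/11 mod 23. 11⁻¹ ≡ 21 (mod 23) since 11·21 = 231 ≡ 1, so λ ≡ 22.
  x = λ² - 19 - 7 = 484 - 26 ≡ 21; y = λ·(19 - 21) - 14 ≡ 11. → (21, 11)

(21, 11)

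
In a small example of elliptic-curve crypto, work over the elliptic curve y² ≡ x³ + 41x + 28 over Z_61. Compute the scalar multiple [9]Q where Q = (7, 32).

(26, 2)

Double-and-add on 9 = (1001)₂. Start with Q = (7, 32) for the leading 1-bit.
double: tangent at (7, 32): λ = (3·7² + 41)/(2·32) ≡ 5/3. 3⁻¹ ≡ 41 (mod 61), so λ ≡ 5·41 ≡ 22.
  x = λ² - 7 - 7 = 484 - 14 ≡ 43; y = λ·(7 - 43) - 32 ≡ 30. → (43, 30)
double: tangent at (43, 30): λ = (3·43² + 41)/(2·30) ≡ 37/60. 60⁻¹ ≡ 60 (mod 61), so λ ≡ 37·60 ≡ 24.
  x = λ² - 43 - 43 = 576 - 86 ≡ 2; y = λ·(43 - 2) - 30 ≡ 39. → (2, 39)
double: tangent at (2, 39): λ = (3·2² + 41)/(2·39) ≡ 53/17. 17⁻¹ ≡ 18 (mod 61), so λ ≡ 53·18 ≡ 39.
  x = λ² - 2 - 2 = 1521 - 4 ≡ 53; y = λ·(2 - 53) - 39 ≡ 46. → (53, 46)
add Q: (53, 46) + (7, 32). λ = (32 - 46)/(7 - 53) ≡ 47/15 mod 61. 15⁻¹ ≡ 57 (mod 61) since 15·57 = 855 ≡ 1, so λ ≡ 56.
  x = λ² - 53 - 7 = 3136 - 60 ≡ 26; y = λ·(53 - 26) - 46 ≡ 2. → (26, 2)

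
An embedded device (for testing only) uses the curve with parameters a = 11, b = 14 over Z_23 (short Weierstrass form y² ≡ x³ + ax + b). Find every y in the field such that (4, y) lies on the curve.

none

x³ + 11x + 14 = 122 ≡ 7 (mod 23).
7 is a non-residue mod 23; no y exists.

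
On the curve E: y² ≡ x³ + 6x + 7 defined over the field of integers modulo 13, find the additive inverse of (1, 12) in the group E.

-(1, 12) = (1, -12 mod 13) = (1, 1).

(1, 1)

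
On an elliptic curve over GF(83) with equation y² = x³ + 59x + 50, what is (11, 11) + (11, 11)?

tangent at (11, 11): λ = (3·11² + 59)/(2·11) ≡ 7/22. 22⁻¹ ≡ 34 (mod 83) since 22·34 = 748 ≡ 1, so λ ≡ 7·34 ≡ 72.
  x = λ² - 11 - 11 = 5184 - 22 ≡ 16; y = λ·(11 - 16) - 11 ≡ 44. → (16, 44)

(16, 44)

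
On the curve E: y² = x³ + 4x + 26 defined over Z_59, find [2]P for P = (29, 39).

tangent at (29, 39): λ = (3·29² + 4)/(2·39) ≡ 49/19. 19⁻¹ ≡ 28 (mod 59) since 19·28 = 532 ≡ 1, so λ ≡ 49·28 ≡ 15.
  x = λ² - 29 - 29 = 225 - 58 ≡ 49; y = λ·(29 - 49) - 39 ≡ 15. → (49, 15)

(49, 15)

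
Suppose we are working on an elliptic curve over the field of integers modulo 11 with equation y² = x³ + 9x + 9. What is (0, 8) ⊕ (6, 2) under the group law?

(0, 8) + (6, 2). λ = (2 - 8)/(6 - 0) ≡ 5/6 mod 11. 6⁻¹ ≡ 2 (mod 11) since 6·2 = 12 ≡ 1, so λ ≡ 10.
  x = λ² - 0 - 6 = 100 - 6 ≡ 6; y = λ·(0 - 6) - 8 ≡ 9. → (6, 9)

(6, 9)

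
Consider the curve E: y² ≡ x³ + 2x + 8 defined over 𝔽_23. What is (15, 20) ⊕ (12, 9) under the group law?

(15, 20) + (12, 9). λ = (9 - 20)/(12 - 15) ≡ 12/20 mod 23. 20⁻¹ ≡ 15 (mod 23), so λ ≡ 19.
  x = λ² - 15 - 12 = 361 - 27 ≡ 12; y = λ·(15 - 12) - 20 ≡ 14. → (12, 14)

(12, 14)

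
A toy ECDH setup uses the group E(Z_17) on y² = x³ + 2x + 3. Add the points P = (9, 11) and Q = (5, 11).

(3, 6)

(9, 11) + (5, 11). λ = (11 - 11)/(5 - 9) ≡ 0/13 mod 17. 13⁻¹ ≡ 4 (mod 17) since 13·4 = 52 ≡ 1, so λ ≡ 0.
  x = λ² - 9 - 5 = 0 - 14 ≡ 3; y = λ·(9 - 3) - 11 ≡ 6. → (3, 6)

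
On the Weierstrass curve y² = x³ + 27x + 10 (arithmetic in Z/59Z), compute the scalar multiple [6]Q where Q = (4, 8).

Double-and-add on 6 = (110)₂. Start with Q = (4, 8) for the leading 1-bit.
double: tangent at (4, 8): λ = (3·4² + 27)/(2·8) ≡ 16/16. 16⁻¹ ≡ 48 (mod 59) since 16·48 = 768 ≡ 1, so λ ≡ 16·48 ≡ 1.
  x = λ² - 4 - 4 = 1 - 8 ≡ 52; y = λ·(4 - 52) - 8 ≡ 3. → (52, 3)
add Q: (52, 3) + (4, 8). λ = (8 - 3)/(4 - 52) ≡ 5/11 mod 59. 11⁻¹ ≡ 43 (mod 59), so λ ≡ 38.
  x = λ² - 52 - 4 = 1444 - 56 ≡ 31; y = λ·(52 - 31) - 3 ≡ 28. → (31, 28)
double: tangent at (31, 28): λ = (3·31² + 27)/(2·28) ≡ 19/56. 56⁻¹ ≡ 39 (mod 59) since 56·39 = 2184 ≡ 1, so λ ≡ 19·39 ≡ 33.
  x = λ² - 31 - 31 = 1089 - 62 ≡ 24; y = λ·(31 - 24) - 28 ≡ 26. → (24, 26)

(24, 26)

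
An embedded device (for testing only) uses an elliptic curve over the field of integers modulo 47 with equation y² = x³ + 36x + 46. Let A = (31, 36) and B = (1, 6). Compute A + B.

(31, 36) + (1, 6). λ = (6 - 36)/(1 - 31) ≡ 17/17 mod 47. 17⁻¹ ≡ 36 (mod 47), so λ ≡ 1.
  x = λ² - 31 - 1 = 1 - 32 ≡ 16; y = λ·(31 - 16) - 36 ≡ 26. → (16, 26)

(16, 26)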